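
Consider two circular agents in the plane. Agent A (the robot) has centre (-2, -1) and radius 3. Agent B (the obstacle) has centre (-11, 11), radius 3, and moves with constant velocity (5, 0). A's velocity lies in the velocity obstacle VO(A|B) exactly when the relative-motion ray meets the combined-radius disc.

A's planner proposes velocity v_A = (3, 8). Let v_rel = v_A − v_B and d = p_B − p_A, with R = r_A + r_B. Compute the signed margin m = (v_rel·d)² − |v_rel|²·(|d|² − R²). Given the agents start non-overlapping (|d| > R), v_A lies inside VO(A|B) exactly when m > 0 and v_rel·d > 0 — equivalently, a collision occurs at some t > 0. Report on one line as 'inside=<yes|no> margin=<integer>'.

d = (-9, 12),  |d|² = 225;  R = 3+3 = 6,  c = 225−6² = 189
v_rel = (-2, 8),  |v_rel|² = 68;  v_rel·d = (-2)·(-9) + (8)·(12) = 114
68·t² − 228·t + 189 = 0  ⇒  m = 114² − 68·189 = 144
m = 144 > 0,  v_rel·d = 114 > 0  ⇒  inside

inside=yes margin=144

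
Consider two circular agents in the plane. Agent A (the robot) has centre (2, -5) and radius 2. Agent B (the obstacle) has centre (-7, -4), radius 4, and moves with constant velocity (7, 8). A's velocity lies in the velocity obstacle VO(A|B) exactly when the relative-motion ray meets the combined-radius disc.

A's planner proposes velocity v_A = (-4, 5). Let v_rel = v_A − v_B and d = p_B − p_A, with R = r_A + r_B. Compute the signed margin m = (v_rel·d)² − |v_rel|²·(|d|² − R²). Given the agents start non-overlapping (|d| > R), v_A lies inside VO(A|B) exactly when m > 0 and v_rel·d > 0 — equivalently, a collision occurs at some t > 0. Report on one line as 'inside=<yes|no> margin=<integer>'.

d = (-9, 1),  |d|² = 82;  R = 2+4 = 6,  c = 82−6² = 46
v_rel = (-11, -3),  |v_rel|² = 130;  v_rel·d = (-11)·(-9) + (-3)·(1) = 96
130·t² − 192·t + 46 = 0  ⇒  m = 96² − 130·46 = 3236
m = 3236 > 0,  v_rel·d = 96 > 0  ⇒  inside

inside=yes margin=3236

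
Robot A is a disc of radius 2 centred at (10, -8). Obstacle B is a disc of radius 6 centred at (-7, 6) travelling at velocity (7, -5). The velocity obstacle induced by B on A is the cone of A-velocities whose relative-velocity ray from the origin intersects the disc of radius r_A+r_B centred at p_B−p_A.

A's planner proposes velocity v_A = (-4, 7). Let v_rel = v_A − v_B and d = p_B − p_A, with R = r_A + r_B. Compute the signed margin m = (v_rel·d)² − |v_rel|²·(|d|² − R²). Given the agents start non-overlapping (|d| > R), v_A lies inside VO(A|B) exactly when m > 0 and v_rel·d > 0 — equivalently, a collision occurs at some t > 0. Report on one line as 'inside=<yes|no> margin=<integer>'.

d = (-17, 14),  |d|² = 485;  R = 2+6 = 8,  c = 485−8² = 421
v_rel = (-11, 12),  |v_rel|² = 265;  v_rel·d = (-11)·(-17) + (12)·(14) = 355
265·t² − 710·t + 421 = 0  ⇒  m = 355² − 265·421 = 14460
m = 14460 > 0,  v_rel·d = 355 > 0  ⇒  inside

inside=yes margin=14460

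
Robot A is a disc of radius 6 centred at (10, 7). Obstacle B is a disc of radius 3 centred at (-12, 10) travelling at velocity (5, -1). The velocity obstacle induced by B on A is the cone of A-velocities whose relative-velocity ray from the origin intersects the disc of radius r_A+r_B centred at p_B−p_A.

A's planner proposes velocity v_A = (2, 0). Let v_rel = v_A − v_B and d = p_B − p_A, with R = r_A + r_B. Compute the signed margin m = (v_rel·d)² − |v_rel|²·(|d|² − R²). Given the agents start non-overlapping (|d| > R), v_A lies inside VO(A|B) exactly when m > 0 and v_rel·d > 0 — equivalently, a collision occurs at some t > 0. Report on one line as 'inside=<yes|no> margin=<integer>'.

d = (-22, 3),  |d|² = 493;  R = 6+3 = 9,  c = 493−9² = 412
v_rel = (-3, 1),  |v_rel|² = 10;  v_rel·d = (-3)·(-22) + (1)·(3) = 69
10·t² − 138·t + 412 = 0  ⇒  m = 69² − 10·412 = 641
m = 641 > 0,  v_rel·d = 69 > 0  ⇒  inside

inside=yes margin=641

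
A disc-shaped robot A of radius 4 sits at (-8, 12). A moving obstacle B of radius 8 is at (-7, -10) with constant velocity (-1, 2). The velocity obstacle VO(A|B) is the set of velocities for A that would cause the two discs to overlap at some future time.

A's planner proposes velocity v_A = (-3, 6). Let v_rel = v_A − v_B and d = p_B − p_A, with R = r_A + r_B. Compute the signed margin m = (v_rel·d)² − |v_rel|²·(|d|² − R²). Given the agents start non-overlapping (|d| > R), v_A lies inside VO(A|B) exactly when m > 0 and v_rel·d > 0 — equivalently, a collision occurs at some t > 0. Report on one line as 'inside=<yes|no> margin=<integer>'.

d = (1, -22),  |d|² = 485;  R = 4+8 = 12,  c = 485−12² = 341
v_rel = (-2, 4),  |v_rel|² = 20;  v_rel·d = (-2)·(1) + (4)·(-22) = -90
20·t² + 180·t + 341 = 0  ⇒  m = (-90)² − 20·341 = 1280
m = 1280 > 0,  v_rel·d = -90 < 0  ⇒  outside

inside=no margin=1280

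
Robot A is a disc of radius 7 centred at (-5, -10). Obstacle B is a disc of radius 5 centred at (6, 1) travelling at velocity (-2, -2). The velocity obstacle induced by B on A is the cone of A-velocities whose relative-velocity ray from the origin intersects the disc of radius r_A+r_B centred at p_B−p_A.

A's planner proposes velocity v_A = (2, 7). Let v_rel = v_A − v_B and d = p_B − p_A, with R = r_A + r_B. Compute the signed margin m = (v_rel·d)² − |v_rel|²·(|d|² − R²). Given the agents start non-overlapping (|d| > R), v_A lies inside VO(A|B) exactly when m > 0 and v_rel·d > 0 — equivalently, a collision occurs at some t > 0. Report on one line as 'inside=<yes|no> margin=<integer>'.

d = (11, 11),  |d|² = 242;  R = 7+5 = 12,  c = 242−12² = 98
v_rel = (4, 9),  |v_rel|² = 97;  v_rel·d = (4)·(11) + (9)·(11) = 143
97·t² − 286·t + 98 = 0  ⇒  m = 143² − 97·98 = 10943
m = 10943 > 0,  v_rel·d = 143 > 0  ⇒  inside

inside=yes margin=10943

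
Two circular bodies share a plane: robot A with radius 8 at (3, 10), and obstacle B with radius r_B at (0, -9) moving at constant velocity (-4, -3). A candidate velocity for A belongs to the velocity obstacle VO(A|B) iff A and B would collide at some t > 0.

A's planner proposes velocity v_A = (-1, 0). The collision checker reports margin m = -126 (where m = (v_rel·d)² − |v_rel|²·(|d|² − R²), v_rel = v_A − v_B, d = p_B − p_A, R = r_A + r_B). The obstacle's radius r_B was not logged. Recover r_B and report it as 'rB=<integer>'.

m = -126
d = (-3, -19);  v_rel = (3, 3),  |v_rel|² = 18
v_rel×d = (3)·(-19) − (3)·(-3) = -48
since m = R²·18 − (-48)²:  R² = (2304 + -126) / 18 = 121
R = √121 = 11  ⇒  r_B = 11 − 8 = 3

rB=3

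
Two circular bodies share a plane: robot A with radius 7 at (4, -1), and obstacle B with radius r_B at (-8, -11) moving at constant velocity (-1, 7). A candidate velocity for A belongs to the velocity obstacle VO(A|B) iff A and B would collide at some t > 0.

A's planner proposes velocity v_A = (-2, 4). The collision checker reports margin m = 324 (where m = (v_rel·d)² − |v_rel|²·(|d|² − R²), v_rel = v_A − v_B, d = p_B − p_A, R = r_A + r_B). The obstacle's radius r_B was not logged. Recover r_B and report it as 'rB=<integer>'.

m = 324
d = (-12, -10);  v_rel = (-1, -3),  |v_rel|² = 10
v_rel×d = (-1)·(-10) − (-3)·(-12) = -26
since m = R²·10 − (-26)²:  R² = (676 + 324) / 10 = 100
R = √100 = 10  ⇒  r_B = 10 − 7 = 3

rB=3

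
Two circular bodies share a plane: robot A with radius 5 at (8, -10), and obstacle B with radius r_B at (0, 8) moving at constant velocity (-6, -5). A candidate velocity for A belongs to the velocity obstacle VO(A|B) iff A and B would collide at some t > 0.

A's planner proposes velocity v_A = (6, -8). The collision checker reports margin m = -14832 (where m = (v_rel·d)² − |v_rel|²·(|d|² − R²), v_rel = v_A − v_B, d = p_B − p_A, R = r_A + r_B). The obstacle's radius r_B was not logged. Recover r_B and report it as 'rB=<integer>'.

m = -14832
d = (-8, 18);  v_rel = (12, -3),  |v_rel|² = 153
v_rel×d = (12)·(18) − (-3)·(-8) = 192
since m = R²·153 − 192²:  R² = (36864 + -14832) / 153 = 144
R = √144 = 12  ⇒  r_B = 12 − 5 = 7

rB=7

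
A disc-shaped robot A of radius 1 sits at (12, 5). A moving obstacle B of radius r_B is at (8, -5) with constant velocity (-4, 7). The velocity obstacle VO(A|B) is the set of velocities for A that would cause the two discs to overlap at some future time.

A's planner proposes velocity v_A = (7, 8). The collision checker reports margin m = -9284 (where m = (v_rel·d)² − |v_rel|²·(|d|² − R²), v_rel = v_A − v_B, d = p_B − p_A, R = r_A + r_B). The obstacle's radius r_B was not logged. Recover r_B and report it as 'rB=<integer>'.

m = -9284
d = (-4, -10);  v_rel = (11, 1),  |v_rel|² = 122
v_rel×d = (11)·(-10) − (1)·(-4) = -106
since m = R²·122 − (-106)²:  R² = (11236 + -9284) / 122 = 16
R = √16 = 4  ⇒  r_B = 4 − 1 = 3

rB=3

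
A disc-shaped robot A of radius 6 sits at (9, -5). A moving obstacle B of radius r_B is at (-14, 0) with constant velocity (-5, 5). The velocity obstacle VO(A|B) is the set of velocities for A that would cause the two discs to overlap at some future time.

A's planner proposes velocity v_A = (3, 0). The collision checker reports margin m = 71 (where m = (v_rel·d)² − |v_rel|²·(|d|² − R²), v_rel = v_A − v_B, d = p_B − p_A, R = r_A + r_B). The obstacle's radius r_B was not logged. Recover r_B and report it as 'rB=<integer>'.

m = 71
d = (-23, 5);  v_rel = (8, -5),  |v_rel|² = 89
v_rel×d = (8)·(5) − (-5)·(-23) = -75
since m = R²·89 − (-75)²:  R² = (5625 + 71) / 89 = 64
R = √64 = 8  ⇒  r_B = 8 − 6 = 2

rB=2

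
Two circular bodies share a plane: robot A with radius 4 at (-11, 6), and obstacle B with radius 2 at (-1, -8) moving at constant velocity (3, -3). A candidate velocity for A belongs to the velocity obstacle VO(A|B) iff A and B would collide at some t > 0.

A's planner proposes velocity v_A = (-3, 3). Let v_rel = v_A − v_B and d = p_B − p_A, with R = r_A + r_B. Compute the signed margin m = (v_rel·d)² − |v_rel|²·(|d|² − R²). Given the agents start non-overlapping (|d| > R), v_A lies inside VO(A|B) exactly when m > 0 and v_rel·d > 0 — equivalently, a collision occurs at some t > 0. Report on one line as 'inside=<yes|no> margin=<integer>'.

d = (10, -14),  |d|² = 296;  R = 4+2 = 6,  c = 296−6² = 260
v_rel = (-6, 6),  |v_rel|² = 72;  v_rel·d = (-6)·(10) + (6)·(-14) = -144
72·t² + 288·t + 260 = 0  ⇒  m = (-144)² − 72·260 = 2016
m = 2016 > 0,  v_rel·d = -144 < 0  ⇒  outside

inside=no margin=2016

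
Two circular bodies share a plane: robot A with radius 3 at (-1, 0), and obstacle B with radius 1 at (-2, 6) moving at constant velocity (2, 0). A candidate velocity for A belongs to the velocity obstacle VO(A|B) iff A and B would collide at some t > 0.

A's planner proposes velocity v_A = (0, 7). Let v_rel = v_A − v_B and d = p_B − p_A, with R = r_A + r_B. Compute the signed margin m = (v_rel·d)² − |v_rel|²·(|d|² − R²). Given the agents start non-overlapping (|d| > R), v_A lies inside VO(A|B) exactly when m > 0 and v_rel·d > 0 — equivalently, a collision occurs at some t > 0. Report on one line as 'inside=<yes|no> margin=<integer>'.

d = (-1, 6),  |d|² = 37;  R = 3+1 = 4,  c = 37−4² = 21
v_rel = (-2, 7),  |v_rel|² = 53;  v_rel·d = (-2)·(-1) + (7)·(6) = 44
53·t² − 88·t + 21 = 0  ⇒  m = 44² − 53·21 = 823
m = 823 > 0,  v_rel·d = 44 > 0  ⇒  inside

inside=yes margin=823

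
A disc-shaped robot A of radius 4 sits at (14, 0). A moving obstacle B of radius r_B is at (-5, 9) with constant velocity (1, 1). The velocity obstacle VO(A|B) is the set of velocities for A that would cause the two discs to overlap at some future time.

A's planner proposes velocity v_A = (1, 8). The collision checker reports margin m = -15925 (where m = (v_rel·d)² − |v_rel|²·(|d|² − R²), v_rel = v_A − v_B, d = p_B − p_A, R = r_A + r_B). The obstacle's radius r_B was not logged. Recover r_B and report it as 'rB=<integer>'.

m = -15925
d = (-19, 9);  v_rel = (0, 7),  |v_rel|² = 49
v_rel×d = (0)·(9) − (7)·(-19) = 133
since m = R²·49 − 133²:  R² = (17689 + -15925) / 49 = 36
R = √36 = 6  ⇒  r_B = 6 − 4 = 2

rB=2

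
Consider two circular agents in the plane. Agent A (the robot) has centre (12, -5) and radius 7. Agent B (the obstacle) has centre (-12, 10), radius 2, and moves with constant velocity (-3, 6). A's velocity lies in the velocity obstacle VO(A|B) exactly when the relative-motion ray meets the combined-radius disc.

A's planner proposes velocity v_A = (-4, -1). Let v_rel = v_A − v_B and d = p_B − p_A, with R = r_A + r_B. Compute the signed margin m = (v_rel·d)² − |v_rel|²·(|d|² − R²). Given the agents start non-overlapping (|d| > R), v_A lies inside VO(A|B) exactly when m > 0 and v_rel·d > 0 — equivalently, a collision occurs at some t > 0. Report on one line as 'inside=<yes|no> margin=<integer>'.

d = (-24, 15),  |d|² = 801;  R = 7+2 = 9,  c = 801−9² = 720
v_rel = (-1, -7),  |v_rel|² = 50;  v_rel·d = (-1)·(-24) + (-7)·(15) = -81
50·t² + 162·t + 720 = 0  ⇒  m = (-81)² − 50·720 = -29439
m = -29439 < 0,  v_rel·d = -81 < 0  ⇒  outside

inside=no margin=-29439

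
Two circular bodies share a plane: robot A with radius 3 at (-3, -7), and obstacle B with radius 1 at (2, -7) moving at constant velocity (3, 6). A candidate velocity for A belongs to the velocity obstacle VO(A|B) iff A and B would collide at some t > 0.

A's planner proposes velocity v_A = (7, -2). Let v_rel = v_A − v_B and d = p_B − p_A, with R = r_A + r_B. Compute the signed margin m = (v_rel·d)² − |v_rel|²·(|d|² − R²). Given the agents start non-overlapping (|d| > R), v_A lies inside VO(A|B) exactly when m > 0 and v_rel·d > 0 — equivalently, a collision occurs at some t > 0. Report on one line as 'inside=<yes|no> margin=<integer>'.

d = (5, 0),  |d|² = 25;  R = 3+1 = 4,  c = 25−4² = 9
v_rel = (4, -8),  |v_rel|² = 80;  v_rel·d = (4)·(5) + (-8)·(0) = 20
80·t² − 40·t + 9 = 0  ⇒  m = 20² − 80·9 = -320
m = -320 < 0,  v_rel·d = 20 > 0  ⇒  outside

inside=no margin=-320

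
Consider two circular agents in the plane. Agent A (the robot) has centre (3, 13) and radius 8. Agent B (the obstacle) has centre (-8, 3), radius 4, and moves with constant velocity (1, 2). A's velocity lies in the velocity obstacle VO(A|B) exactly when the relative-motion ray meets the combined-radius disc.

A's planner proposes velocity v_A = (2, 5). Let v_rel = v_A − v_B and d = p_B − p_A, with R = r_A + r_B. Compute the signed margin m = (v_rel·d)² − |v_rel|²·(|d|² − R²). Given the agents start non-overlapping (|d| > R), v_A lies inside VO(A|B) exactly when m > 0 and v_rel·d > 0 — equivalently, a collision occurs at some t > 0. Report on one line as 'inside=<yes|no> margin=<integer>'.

d = (-11, -10),  |d|² = 221;  R = 8+4 = 12,  c = 221−12² = 77
v_rel = (1, 3),  |v_rel|² = 10;  v_rel·d = (1)·(-11) + (3)·(-10) = -41
10·t² + 82·t + 77 = 0  ⇒  m = (-41)² − 10·77 = 911
m = 911 > 0,  v_rel·d = -41 < 0  ⇒  outside

inside=no margin=911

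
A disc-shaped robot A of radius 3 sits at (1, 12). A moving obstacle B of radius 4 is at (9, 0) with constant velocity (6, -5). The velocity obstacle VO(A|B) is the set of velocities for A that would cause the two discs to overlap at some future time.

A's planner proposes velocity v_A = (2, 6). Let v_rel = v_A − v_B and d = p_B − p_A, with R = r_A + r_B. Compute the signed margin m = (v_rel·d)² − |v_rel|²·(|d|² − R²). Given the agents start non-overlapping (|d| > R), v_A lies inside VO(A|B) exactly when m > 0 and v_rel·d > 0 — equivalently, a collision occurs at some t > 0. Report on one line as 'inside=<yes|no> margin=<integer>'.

d = (8, -12),  |d|² = 208;  R = 3+4 = 7,  c = 208−7² = 159
v_rel = (-4, 11),  |v_rel|² = 137;  v_rel·d = (-4)·(8) + (11)·(-12) = -164
137·t² + 328·t + 159 = 0  ⇒  m = (-164)² − 137·159 = 5113
m = 5113 > 0,  v_rel·d = -164 < 0  ⇒  outside

inside=no margin=5113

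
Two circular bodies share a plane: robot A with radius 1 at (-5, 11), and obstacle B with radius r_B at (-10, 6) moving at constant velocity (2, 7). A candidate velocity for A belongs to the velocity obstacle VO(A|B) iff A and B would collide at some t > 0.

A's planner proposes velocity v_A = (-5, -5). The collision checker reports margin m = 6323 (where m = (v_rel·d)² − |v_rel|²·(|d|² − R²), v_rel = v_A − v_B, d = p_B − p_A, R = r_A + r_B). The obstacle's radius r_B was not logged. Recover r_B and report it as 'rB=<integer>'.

m = 6323
d = (-5, -5);  v_rel = (-7, -12),  |v_rel|² = 193
v_rel×d = (-7)·(-5) − (-12)·(-5) = -25
since m = R²·193 − (-25)²:  R² = (625 + 6323) / 193 = 36
R = √36 = 6  ⇒  r_B = 6 − 1 = 5

rB=5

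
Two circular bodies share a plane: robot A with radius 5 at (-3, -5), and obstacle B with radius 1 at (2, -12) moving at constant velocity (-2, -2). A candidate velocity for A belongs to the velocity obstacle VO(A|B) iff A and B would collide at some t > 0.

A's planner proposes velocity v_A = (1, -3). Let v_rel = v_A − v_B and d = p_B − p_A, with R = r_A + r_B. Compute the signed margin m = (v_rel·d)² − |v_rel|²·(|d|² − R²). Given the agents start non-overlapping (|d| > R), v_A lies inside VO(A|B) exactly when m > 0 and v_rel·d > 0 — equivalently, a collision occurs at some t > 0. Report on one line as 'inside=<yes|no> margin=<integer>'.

d = (5, -7),  |d|² = 74;  R = 5+1 = 6,  c = 74−6² = 38
v_rel = (3, -1),  |v_rel|² = 10;  v_rel·d = (3)·(5) + (-1)·(-7) = 22
10·t² − 44·t + 38 = 0  ⇒  m = 22² − 10·38 = 104
m = 104 > 0,  v_rel·d = 22 > 0  ⇒  inside

inside=yes margin=104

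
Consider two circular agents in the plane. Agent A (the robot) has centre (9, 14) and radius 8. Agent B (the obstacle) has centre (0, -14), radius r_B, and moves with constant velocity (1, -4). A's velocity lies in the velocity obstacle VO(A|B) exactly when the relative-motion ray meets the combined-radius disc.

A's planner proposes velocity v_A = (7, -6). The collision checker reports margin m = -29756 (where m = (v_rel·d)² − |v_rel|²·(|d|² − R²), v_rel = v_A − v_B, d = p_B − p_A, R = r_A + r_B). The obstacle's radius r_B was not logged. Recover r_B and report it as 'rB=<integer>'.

m = -29756
d = (-9, -28);  v_rel = (6, -2),  |v_rel|² = 40
v_rel×d = (6)·(-28) − (-2)·(-9) = -186
since m = R²·40 − (-186)²:  R² = (34596 + -29756) / 40 = 121
R = √121 = 11  ⇒  r_B = 11 − 8 = 3

rB=3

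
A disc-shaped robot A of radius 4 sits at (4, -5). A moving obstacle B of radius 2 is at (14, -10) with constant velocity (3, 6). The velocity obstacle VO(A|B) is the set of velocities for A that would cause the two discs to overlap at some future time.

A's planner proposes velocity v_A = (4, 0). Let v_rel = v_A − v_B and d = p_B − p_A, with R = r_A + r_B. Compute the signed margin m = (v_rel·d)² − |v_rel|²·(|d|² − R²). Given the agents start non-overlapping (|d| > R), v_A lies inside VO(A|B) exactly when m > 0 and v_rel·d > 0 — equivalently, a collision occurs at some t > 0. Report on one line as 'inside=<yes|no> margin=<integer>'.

d = (10, -5),  |d|² = 125;  R = 4+2 = 6,  c = 125−6² = 89
v_rel = (1, -6),  |v_rel|² = 37;  v_rel·d = (1)·(10) + (-6)·(-5) = 40
37·t² − 80·t + 89 = 0  ⇒  m = 40² − 37·89 = -1693
m = -1693 < 0,  v_rel·d = 40 > 0  ⇒  outside

inside=no margin=-1693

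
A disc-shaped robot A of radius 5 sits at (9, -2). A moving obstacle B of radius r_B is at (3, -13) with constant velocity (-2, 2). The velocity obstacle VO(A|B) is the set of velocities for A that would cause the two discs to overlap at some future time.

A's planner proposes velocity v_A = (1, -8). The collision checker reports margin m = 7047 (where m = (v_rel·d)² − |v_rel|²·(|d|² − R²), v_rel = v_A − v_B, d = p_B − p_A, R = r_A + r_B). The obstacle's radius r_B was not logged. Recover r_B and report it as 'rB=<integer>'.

m = 7047
d = (-6, -11);  v_rel = (3, -10),  |v_rel|² = 109
v_rel×d = (3)·(-11) − (-10)·(-6) = -93
since m = R²·109 − (-93)²:  R² = (8649 + 7047) / 109 = 144
R = √144 = 12  ⇒  r_B = 12 − 5 = 7

rB=7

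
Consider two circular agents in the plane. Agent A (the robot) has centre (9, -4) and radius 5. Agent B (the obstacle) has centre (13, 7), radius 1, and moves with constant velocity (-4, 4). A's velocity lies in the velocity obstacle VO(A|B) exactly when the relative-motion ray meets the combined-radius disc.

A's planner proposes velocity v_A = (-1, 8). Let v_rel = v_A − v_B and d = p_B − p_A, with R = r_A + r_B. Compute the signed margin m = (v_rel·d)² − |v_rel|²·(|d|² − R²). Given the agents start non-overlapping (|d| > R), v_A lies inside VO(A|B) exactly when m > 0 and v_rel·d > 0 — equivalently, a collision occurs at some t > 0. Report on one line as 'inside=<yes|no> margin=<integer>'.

d = (4, 11),  |d|² = 137;  R = 5+1 = 6,  c = 137−6² = 101
v_rel = (3, 4),  |v_rel|² = 25;  v_rel·d = (3)·(4) + (4)·(11) = 56
25·t² − 112·t + 101 = 0  ⇒  m = 56² − 25·101 = 611
m = 611 > 0,  v_rel·d = 56 > 0  ⇒  inside

inside=yes margin=611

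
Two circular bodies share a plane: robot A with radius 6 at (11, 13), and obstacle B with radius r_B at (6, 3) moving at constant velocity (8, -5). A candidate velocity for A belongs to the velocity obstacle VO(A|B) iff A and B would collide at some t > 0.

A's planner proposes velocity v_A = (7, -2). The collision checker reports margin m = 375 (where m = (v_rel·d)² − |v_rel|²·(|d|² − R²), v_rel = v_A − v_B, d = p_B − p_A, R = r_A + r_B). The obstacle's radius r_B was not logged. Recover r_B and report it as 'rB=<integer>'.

m = 375
d = (-5, -10);  v_rel = (-1, 3),  |v_rel|² = 10
v_rel×d = (-1)·(-10) − (3)·(-5) = 25
since m = R²·10 − 25²:  R² = (625 + 375) / 10 = 100
R = √100 = 10  ⇒  r_B = 10 − 6 = 4

rB=4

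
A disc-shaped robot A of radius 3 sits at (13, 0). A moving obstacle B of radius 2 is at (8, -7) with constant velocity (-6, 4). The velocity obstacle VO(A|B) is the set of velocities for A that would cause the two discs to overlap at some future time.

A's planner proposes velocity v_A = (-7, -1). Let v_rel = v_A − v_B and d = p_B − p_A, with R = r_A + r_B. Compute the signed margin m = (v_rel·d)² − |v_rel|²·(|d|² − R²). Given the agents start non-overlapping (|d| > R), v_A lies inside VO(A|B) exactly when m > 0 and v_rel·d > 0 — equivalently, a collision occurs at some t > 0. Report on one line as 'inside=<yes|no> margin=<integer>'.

d = (-5, -7),  |d|² = 74;  R = 3+2 = 5,  c = 74−5² = 49
v_rel = (-1, -5),  |v_rel|² = 26;  v_rel·d = (-1)·(-5) + (-5)·(-7) = 40
26·t² − 80·t + 49 = 0  ⇒  m = 40² − 26·49 = 326
m = 326 > 0,  v_rel·d = 40 > 0  ⇒  inside

inside=yes margin=326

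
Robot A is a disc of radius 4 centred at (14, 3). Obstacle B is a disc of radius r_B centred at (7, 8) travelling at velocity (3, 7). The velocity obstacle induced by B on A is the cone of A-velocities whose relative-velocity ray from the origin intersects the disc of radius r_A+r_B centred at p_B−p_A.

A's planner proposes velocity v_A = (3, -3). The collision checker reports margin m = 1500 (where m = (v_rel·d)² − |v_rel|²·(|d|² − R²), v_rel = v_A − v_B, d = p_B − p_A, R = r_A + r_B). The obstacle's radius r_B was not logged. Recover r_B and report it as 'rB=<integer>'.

m = 1500
d = (-7, 5);  v_rel = (0, -10),  |v_rel|² = 100
v_rel×d = (0)·(5) − (-10)·(-7) = -70
since m = R²·100 − (-70)²:  R² = (4900 + 1500) / 100 = 64
R = √64 = 8  ⇒  r_B = 8 − 4 = 4

rB=4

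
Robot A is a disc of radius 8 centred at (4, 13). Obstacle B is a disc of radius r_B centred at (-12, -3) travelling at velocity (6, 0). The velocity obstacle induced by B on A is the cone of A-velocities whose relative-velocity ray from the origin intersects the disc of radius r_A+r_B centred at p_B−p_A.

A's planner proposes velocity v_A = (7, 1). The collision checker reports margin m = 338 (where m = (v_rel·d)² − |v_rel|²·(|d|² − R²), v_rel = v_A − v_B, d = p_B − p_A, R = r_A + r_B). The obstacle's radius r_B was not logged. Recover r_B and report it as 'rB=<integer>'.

m = 338
d = (-16, -16);  v_rel = (1, 1),  |v_rel|² = 2
v_rel×d = (1)·(-16) − (1)·(-16) = 0
since m = R²·2 − 0²:  R² = (0 + 338) / 2 = 169
R = √169 = 13  ⇒  r_B = 13 − 8 = 5

rB=5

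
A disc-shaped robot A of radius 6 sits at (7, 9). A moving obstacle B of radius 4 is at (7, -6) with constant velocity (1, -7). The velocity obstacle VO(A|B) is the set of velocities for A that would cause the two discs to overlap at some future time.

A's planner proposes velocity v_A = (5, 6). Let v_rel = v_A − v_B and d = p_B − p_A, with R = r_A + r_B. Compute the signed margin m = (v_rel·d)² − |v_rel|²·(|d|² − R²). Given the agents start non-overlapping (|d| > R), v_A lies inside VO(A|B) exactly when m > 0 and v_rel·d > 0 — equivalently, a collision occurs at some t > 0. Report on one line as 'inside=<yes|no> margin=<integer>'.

d = (0, -15),  |d|² = 225;  R = 6+4 = 10,  c = 225−10² = 125
v_rel = (4, 13),  |v_rel|² = 185;  v_rel·d = (4)·(0) + (13)·(-15) = -195
185·t² + 390·t + 125 = 0  ⇒  m = (-195)² − 185·125 = 14900
m = 14900 > 0,  v_rel·d = -195 < 0  ⇒  outside

inside=no margin=14900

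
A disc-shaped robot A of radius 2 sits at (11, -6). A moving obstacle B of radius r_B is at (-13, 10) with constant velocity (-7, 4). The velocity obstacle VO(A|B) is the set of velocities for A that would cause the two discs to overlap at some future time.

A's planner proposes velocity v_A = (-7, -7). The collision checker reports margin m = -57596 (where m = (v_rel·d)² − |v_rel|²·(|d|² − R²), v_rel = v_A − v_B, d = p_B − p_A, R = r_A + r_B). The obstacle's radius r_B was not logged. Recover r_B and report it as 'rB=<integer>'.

m = -57596
d = (-24, 16);  v_rel = (0, -11),  |v_rel|² = 121
v_rel×d = (0)·(16) − (-11)·(-24) = -264
since m = R²·121 − (-264)²:  R² = (69696 + -57596) / 121 = 100
R = √100 = 10  ⇒  r_B = 10 − 2 = 8

rB=8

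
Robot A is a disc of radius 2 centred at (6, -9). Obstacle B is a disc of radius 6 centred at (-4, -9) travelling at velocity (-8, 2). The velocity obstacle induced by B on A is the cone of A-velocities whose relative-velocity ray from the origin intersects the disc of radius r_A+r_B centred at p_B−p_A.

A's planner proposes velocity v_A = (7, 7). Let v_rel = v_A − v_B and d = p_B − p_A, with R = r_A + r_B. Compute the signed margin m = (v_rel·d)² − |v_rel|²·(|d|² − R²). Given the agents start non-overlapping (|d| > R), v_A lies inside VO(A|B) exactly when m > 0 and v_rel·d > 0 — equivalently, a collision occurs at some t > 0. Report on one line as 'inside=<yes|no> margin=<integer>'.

d = (-10, 0),  |d|² = 100;  R = 2+6 = 8,  c = 100−8² = 36
v_rel = (15, 5),  |v_rel|² = 250;  v_rel·d = (15)·(-10) + (5)·(0) = -150
250·t² + 300·t + 36 = 0  ⇒  m = (-150)² − 250·36 = 13500
m = 13500 > 0,  v_rel·d = -150 < 0  ⇒  outside

inside=no margin=13500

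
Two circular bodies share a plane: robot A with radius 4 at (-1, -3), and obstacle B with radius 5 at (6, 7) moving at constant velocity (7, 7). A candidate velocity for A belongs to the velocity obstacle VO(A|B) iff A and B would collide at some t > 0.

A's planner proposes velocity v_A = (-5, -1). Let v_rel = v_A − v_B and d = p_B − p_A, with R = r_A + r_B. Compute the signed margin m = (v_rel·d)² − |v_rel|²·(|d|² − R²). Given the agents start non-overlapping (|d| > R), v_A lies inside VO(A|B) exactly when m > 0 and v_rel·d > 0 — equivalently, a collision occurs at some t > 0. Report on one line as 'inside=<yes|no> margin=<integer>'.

d = (7, 10),  |d|² = 149;  R = 4+5 = 9,  c = 149−9² = 68
v_rel = (-12, -8),  |v_rel|² = 208;  v_rel·d = (-12)·(7) + (-8)·(10) = -164
208·t² + 328·t + 68 = 0  ⇒  m = (-164)² − 208·68 = 12752
m = 12752 > 0,  v_rel·d = -164 < 0  ⇒  outside

inside=no margin=12752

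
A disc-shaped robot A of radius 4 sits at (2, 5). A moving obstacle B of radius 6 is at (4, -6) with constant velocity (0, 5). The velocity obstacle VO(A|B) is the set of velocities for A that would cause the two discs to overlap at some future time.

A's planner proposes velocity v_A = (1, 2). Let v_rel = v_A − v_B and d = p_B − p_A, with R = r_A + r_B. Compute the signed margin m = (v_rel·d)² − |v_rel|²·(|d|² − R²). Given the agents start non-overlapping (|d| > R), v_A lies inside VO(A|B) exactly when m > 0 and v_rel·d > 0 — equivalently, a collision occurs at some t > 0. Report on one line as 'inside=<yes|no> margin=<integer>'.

d = (2, -11),  |d|² = 125;  R = 4+6 = 10,  c = 125−10² = 25
v_rel = (1, -3),  |v_rel|² = 10;  v_rel·d = (1)·(2) + (-3)·(-11) = 35
10·t² − 70·t + 25 = 0  ⇒  m = 35² − 10·25 = 975
m = 975 > 0,  v_rel·d = 35 > 0  ⇒  inside

inside=yes margin=975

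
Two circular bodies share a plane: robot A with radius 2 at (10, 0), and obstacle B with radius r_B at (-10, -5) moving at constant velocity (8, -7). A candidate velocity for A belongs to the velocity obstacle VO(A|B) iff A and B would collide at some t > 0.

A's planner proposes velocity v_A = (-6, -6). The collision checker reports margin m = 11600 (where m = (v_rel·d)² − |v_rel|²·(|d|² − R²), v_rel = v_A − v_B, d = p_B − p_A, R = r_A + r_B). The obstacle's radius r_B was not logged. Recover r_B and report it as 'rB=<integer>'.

m = 11600
d = (-20, -5);  v_rel = (-14, 1),  |v_rel|² = 197
v_rel×d = (-14)·(-5) − (1)·(-20) = 90
since m = R²·197 − 90²:  R² = (8100 + 11600) / 197 = 100
R = √100 = 10  ⇒  r_B = 10 − 2 = 8

rB=8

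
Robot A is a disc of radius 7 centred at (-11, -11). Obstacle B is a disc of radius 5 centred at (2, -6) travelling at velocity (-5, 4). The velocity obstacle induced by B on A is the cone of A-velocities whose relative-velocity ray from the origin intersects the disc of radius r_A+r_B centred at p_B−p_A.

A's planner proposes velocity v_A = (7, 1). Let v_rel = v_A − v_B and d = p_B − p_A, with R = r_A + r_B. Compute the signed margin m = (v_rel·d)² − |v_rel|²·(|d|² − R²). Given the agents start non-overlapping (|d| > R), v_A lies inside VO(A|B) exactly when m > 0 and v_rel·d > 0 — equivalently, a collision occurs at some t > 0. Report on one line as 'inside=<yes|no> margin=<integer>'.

d = (13, 5),  |d|² = 194;  R = 7+5 = 12,  c = 194−12² = 50
v_rel = (12, -3),  |v_rel|² = 153;  v_rel·d = (12)·(13) + (-3)·(5) = 141
153·t² − 282·t + 50 = 0  ⇒  m = 141² − 153·50 = 12231
m = 12231 > 0,  v_rel·d = 141 > 0  ⇒  inside

inside=yes margin=12231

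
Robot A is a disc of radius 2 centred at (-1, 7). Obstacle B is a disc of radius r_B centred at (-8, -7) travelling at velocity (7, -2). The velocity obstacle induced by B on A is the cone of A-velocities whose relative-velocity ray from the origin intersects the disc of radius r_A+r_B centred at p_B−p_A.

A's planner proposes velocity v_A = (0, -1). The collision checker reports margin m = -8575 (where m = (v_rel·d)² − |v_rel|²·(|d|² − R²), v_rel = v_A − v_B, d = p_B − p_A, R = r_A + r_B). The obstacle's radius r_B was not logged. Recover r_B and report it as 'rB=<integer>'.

m = -8575
d = (-7, -14);  v_rel = (-7, 1),  |v_rel|² = 50
v_rel×d = (-7)·(-14) − (1)·(-7) = 105
since m = R²·50 − 105²:  R² = (11025 + -8575) / 50 = 49
R = √49 = 7  ⇒  r_B = 7 − 2 = 5

rB=5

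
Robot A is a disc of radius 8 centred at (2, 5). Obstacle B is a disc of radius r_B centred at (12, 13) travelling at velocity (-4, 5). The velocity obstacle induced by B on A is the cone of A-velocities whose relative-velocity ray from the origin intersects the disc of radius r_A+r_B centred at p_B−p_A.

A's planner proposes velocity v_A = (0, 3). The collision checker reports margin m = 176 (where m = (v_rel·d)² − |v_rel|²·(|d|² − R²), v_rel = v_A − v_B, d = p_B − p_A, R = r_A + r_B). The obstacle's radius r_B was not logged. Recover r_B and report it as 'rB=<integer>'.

m = 176
d = (10, 8);  v_rel = (4, -2),  |v_rel|² = 20
v_rel×d = (4)·(8) − (-2)·(10) = 52
since m = R²·20 − 52²:  R² = (2704 + 176) / 20 = 144
R = √144 = 12  ⇒  r_B = 12 − 8 = 4

rB=4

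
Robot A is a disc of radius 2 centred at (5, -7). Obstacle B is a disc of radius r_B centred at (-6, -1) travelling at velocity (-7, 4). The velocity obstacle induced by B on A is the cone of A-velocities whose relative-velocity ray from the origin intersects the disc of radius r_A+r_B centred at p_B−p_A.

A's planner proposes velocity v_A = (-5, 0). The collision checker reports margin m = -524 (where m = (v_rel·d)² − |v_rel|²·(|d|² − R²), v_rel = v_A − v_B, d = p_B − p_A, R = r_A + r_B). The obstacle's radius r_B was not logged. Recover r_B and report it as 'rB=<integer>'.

m = -524
d = (-11, 6);  v_rel = (2, -4),  |v_rel|² = 20
v_rel×d = (2)·(6) − (-4)·(-11) = -32
since m = R²·20 − (-32)²:  R² = (1024 + -524) / 20 = 25
R = √25 = 5  ⇒  r_B = 5 − 2 = 3

rB=3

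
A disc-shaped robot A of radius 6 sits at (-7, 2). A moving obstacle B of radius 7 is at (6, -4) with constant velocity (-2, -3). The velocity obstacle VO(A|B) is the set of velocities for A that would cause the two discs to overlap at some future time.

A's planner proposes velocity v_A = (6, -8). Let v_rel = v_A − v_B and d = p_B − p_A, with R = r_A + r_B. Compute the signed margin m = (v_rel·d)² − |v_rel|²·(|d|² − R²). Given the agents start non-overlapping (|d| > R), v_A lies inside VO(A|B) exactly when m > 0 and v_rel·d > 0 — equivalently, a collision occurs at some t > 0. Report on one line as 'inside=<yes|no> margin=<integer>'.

d = (13, -6),  |d|² = 205;  R = 6+7 = 13,  c = 205−13² = 36
v_rel = (8, -5),  |v_rel|² = 89;  v_rel·d = (8)·(13) + (-5)·(-6) = 134
89·t² − 268·t + 36 = 0  ⇒  m = 134² − 89·36 = 14752
m = 14752 > 0,  v_rel·d = 134 > 0  ⇒  inside

inside=yes margin=14752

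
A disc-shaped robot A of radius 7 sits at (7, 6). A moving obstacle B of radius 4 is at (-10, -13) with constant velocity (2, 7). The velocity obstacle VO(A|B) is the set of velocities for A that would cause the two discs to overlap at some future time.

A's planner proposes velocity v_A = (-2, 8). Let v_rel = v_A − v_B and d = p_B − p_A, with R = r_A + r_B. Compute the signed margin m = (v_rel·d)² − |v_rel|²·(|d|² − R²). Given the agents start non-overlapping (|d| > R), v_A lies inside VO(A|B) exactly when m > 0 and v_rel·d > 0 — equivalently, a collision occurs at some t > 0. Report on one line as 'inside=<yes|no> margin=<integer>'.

d = (-17, -19),  |d|² = 650;  R = 7+4 = 11,  c = 650−11² = 529
v_rel = (-4, 1),  |v_rel|² = 17;  v_rel·d = (-4)·(-17) + (1)·(-19) = 49
17·t² − 98·t + 529 = 0  ⇒  m = 49² − 17·529 = -6592
m = -6592 < 0,  v_rel·d = 49 > 0  ⇒  outside

inside=no margin=-6592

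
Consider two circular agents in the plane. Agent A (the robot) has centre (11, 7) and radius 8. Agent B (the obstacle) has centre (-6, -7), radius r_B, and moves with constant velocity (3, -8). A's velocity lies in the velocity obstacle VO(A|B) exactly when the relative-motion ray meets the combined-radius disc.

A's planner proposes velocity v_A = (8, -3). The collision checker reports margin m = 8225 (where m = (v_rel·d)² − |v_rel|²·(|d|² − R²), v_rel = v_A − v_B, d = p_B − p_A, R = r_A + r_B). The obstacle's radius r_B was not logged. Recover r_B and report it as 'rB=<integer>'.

m = 8225
d = (-17, -14);  v_rel = (5, 5),  |v_rel|² = 50
v_rel×d = (5)·(-14) − (5)·(-17) = 15
since m = R²·50 − 15²:  R² = (225 + 8225) / 50 = 169
R = √169 = 13  ⇒  r_B = 13 − 8 = 5

rB=5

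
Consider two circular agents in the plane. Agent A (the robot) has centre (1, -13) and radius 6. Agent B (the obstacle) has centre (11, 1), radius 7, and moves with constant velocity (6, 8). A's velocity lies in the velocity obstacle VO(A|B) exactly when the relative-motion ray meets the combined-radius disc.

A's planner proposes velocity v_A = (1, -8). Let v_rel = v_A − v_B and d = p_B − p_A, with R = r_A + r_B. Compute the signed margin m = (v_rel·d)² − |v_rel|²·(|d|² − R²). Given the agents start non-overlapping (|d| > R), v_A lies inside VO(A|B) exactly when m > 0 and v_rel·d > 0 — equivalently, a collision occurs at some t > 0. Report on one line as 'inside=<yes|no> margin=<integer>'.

d = (10, 14),  |d|² = 296;  R = 6+7 = 13,  c = 296−13² = 127
v_rel = (-5, -16),  |v_rel|² = 281;  v_rel·d = (-5)·(10) + (-16)·(14) = -274
281·t² + 548·t + 127 = 0  ⇒  m = (-274)² − 281·127 = 39389
m = 39389 > 0,  v_rel·d = -274 < 0  ⇒  outside

inside=no margin=39389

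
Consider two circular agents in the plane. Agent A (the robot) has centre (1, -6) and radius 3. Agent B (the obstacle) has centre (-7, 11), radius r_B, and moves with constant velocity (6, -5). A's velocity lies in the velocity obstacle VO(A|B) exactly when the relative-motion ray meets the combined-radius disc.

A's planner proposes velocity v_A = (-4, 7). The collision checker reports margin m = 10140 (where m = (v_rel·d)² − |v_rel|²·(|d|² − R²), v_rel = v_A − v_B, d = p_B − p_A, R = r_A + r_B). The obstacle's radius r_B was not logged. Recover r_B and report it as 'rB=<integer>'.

m = 10140
d = (-8, 17);  v_rel = (-10, 12),  |v_rel|² = 244
v_rel×d = (-10)·(17) − (12)·(-8) = -74
since m = R²·244 − (-74)²:  R² = (5476 + 10140) / 244 = 64
R = √64 = 8  ⇒  r_B = 8 − 3 = 5

rB=5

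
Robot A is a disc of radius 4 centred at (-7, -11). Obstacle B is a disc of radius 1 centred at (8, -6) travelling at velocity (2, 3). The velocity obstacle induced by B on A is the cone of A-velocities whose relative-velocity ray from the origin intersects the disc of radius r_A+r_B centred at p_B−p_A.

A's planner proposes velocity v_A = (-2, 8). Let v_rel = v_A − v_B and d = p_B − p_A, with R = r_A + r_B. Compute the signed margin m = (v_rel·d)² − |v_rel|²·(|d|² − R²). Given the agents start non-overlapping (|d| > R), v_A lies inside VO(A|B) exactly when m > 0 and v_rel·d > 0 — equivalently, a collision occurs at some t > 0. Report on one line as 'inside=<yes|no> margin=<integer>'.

d = (15, 5),  |d|² = 250;  R = 4+1 = 5,  c = 250−5² = 225
v_rel = (-4, 5),  |v_rel|² = 41;  v_rel·d = (-4)·(15) + (5)·(5) = -35
41·t² + 70·t + 225 = 0  ⇒  m = (-35)² − 41·225 = -8000
m = -8000 < 0,  v_rel·d = -35 < 0  ⇒  outside

inside=no margin=-8000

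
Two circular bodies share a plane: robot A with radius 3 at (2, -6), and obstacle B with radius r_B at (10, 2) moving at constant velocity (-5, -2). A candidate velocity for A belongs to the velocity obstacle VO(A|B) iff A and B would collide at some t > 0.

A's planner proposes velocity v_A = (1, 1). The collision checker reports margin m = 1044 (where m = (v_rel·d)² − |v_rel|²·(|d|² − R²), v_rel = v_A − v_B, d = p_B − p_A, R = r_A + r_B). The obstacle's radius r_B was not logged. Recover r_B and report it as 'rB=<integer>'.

m = 1044
d = (8, 8);  v_rel = (6, 3),  |v_rel|² = 45
v_rel×d = (6)·(8) − (3)·(8) = 24
since m = R²·45 − 24²:  R² = (576 + 1044) / 45 = 36
R = √36 = 6  ⇒  r_B = 6 − 3 = 3

rB=3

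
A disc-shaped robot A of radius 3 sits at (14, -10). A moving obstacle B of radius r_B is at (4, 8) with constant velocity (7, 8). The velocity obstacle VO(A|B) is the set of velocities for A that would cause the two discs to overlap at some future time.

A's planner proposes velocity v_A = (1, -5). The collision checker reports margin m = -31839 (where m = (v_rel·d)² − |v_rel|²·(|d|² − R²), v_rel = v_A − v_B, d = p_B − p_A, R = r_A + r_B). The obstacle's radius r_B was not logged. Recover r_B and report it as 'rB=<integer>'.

m = -31839
d = (-10, 18);  v_rel = (-6, -13),  |v_rel|² = 205
v_rel×d = (-6)·(18) − (-13)·(-10) = -238
since m = R²·205 − (-238)²:  R² = (56644 + -31839) / 205 = 121
R = √121 = 11  ⇒  r_B = 11 − 3 = 8

rB=8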